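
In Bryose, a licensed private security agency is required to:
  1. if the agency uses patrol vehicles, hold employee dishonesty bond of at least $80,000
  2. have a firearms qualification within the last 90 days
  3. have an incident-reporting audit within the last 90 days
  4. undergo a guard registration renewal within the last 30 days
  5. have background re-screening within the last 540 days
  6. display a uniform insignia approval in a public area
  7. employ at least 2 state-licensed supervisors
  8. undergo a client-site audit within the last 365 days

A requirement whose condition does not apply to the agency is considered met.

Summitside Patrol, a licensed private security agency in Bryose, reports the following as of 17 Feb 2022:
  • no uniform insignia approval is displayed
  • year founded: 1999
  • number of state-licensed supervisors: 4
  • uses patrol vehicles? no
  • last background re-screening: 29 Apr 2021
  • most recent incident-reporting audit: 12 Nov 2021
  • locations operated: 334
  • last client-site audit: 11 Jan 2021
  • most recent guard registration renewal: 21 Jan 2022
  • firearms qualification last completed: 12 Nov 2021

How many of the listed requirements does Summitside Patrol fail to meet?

1. condition 'uses patrol vehicles' does not hold → requirement n/a → met
2. firearms qualification 97 days ago vs limit 90 → not met
3. incident-reporting audit 97 days ago vs limit 90 → not met
4. guard registration renewal 27 days ago vs limit 30 → met
5. background re-screening 294 days ago vs limit 540 → met
6. uniform insignia approval absent → not met
7. state-licensed supervisors 4 ≥ 2 → met
8. client-site audit 402 days ago vs limit 365 → not met
Not met: 4 of 8

4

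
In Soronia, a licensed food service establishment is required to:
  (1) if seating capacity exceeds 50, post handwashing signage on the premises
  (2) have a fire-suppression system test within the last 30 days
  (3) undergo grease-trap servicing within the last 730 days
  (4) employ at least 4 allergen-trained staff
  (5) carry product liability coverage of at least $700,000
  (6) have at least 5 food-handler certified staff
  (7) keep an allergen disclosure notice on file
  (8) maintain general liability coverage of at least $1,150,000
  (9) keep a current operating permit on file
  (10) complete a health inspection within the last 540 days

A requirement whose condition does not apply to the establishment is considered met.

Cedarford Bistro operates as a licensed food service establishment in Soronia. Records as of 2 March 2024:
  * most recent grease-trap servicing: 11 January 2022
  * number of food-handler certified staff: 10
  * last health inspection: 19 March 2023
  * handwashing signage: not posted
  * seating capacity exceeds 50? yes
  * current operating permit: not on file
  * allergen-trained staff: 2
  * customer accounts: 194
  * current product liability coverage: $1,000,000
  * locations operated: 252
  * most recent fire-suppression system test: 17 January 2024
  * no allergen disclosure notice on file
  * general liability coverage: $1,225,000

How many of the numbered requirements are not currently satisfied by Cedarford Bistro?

1. condition 'seating capacity exceeds 50' holds; handwashing signage absent → not met
2. fire-suppression system test 45 days ago vs limit 30 → not met
3. grease-trap servicing 781 days ago vs limit 730 → not met
4. allergen-trained staff 2 < 4 → not met
5. product liability coverage $1,000,000 ≥ $700,000 → met
6. food-handler certified staff 10 ≥ 5 → met
7. allergen disclosure notice absent → not met
8. general liability coverage $1,225,000 ≥ $1,150,000 → met
9. current operating permit absent → not met
10. health inspection 349 days ago vs limit 540 → met
Not met: 6 of 10

6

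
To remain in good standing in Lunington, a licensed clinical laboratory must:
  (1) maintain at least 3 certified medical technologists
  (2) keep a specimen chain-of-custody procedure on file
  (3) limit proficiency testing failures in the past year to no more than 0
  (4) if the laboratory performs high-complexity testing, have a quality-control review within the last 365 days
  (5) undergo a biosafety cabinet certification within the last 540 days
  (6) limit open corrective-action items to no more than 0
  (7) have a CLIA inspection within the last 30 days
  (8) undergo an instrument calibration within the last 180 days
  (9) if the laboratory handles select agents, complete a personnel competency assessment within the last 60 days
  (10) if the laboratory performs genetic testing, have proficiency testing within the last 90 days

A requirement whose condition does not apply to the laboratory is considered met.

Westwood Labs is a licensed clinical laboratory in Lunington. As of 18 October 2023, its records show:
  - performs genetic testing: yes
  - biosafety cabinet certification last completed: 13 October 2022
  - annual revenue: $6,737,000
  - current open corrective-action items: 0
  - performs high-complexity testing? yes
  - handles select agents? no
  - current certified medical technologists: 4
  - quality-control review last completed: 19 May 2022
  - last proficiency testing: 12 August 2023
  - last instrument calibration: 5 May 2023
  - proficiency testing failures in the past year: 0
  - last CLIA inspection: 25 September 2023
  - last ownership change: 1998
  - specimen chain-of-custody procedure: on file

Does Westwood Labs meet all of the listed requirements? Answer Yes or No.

No

1. certified medical technologists 4 ≥ 3 → met
2. specimen chain-of-custody procedure present → met
3. proficiency testing failures in the past year 0 ≤ 0 → met
4. condition 'performs high-complexity testing' holds; quality-control review 517 days ago vs limit 365 → not met
5. biosafety cabinet certification 370 days ago vs limit 540 → met
6. open corrective-action items 0 ≤ 0 → met
7. CLIA inspection 23 days ago vs limit 30 → met
8. instrument calibration 166 days ago vs limit 180 → met
9. condition 'handles select agents' does not hold → requirement n/a → met
10. condition 'performs genetic testing' holds; proficiency testing 67 days ago vs limit 90 → met
Not met: 4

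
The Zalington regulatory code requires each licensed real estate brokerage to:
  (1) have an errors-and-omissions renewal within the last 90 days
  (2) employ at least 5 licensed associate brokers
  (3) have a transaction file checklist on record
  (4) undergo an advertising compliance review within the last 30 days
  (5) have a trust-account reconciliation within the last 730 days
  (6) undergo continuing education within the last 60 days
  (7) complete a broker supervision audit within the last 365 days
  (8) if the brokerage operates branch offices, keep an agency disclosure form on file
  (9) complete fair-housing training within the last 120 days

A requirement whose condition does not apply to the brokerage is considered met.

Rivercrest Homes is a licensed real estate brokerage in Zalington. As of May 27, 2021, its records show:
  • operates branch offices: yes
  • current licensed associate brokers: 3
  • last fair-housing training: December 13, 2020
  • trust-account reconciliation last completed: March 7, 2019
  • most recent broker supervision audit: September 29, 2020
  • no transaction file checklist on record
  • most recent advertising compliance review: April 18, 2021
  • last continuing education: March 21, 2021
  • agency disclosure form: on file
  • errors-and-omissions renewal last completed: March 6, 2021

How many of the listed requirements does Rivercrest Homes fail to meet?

6

1. errors-and-omissions renewal 82 days ago vs limit 90 → met
2. licensed associate brokers 3 < 5 → not met
3. transaction file checklist absent → not met
4. advertising compliance review 39 days ago vs limit 30 → not met
5. trust-account reconciliation 812 days ago vs limit 730 → not met
6. continuing education 67 days ago vs limit 60 → not met
7. broker supervision audit 240 days ago vs limit 365 → met
8. condition 'operates branch offices' holds; agency disclosure form present → met
9. fair-housing training 165 days ago vs limit 120 → not met
Not met: 6 of 9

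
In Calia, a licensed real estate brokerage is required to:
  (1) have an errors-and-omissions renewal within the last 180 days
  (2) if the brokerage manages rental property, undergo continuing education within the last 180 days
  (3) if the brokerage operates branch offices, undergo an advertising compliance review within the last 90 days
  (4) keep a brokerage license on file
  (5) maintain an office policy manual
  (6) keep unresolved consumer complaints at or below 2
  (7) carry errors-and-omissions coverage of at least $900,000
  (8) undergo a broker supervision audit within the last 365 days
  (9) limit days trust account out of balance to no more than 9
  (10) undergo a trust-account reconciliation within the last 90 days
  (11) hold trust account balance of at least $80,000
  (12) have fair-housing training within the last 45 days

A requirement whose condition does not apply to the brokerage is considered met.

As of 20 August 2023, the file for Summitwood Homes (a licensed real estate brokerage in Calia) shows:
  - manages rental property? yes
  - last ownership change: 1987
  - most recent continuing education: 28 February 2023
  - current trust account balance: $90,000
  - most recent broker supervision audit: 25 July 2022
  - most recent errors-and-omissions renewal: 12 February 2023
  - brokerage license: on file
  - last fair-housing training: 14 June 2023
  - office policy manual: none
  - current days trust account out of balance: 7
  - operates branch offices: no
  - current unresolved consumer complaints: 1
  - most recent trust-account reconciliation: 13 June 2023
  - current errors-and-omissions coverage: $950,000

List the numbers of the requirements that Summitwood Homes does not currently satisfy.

1, 5, 8, 12

1. errors-and-omissions renewal 189 days ago vs limit 180 → not met
2. condition 'manages rental property' holds; continuing education 173 days ago vs limit 180 → met
3. condition 'operates branch offices' does not hold → requirement n/a → met
4. brokerage license present → met
5. office policy manual absent → not met
6. unresolved consumer complaints 1 ≤ 2 → met
7. errors-and-omissions coverage $950,000 ≥ $900,000 → met
8. broker supervision audit 391 days ago vs limit 365 → not met
9. days trust account out of balance 7 ≤ 9 → met
10. trust-account reconciliation 68 days ago vs limit 90 → met
11. trust account balance $90,000 ≥ $80,000 → met
12. fair-housing training 67 days ago vs limit 45 → not met
Not met: 1, 5, 8, 12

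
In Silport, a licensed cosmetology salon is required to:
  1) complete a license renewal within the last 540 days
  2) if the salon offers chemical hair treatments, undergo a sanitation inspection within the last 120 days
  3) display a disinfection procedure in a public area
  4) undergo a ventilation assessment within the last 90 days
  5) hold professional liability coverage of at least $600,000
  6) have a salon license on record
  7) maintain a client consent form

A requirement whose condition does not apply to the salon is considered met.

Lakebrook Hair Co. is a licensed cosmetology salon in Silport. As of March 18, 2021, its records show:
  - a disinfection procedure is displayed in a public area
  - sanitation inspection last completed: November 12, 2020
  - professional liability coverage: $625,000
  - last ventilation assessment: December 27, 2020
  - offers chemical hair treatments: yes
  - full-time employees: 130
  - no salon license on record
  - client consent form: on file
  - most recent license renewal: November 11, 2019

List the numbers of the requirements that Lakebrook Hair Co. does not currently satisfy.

1. license renewal 493 days ago vs limit 540 → met
2. condition 'offers chemical hair treatments' holds; sanitation inspection 126 days ago vs limit 120 → not met
3. disinfection procedure present → met
4. ventilation assessment 81 days ago vs limit 90 → met
5. professional liability coverage $625,000 ≥ $600,000 → met
6. salon license absent → not met
7. client consent form present → met
Not met: 2, 6

2, 6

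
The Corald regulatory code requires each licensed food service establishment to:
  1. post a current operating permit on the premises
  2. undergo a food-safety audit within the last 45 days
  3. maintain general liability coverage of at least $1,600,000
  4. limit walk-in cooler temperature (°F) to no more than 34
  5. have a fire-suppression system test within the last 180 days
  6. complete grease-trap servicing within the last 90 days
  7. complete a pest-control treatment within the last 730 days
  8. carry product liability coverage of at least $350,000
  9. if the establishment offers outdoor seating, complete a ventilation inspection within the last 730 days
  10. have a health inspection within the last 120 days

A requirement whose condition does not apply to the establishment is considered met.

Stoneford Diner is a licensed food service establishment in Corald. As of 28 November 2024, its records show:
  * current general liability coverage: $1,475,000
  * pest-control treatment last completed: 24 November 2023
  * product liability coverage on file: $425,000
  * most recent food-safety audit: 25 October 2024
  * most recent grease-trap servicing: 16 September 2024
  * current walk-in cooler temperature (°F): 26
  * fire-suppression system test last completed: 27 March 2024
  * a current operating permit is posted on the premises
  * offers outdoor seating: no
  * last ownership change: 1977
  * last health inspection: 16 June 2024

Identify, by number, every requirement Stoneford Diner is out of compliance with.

1. current operating permit present → met
2. food-safety audit 34 days ago vs limit 45 → met
3. general liability coverage $1,475,000 < $1,600,000 → not met
4. walk-in cooler temperature (°F) 26 ≤ 34 → met
5. fire-suppression system test 246 days ago vs limit 180 → not met
6. grease-trap servicing 73 days ago vs limit 90 → met
7. pest-control treatment 370 days ago vs limit 730 → met
8. product liability coverage $425,000 ≥ $350,000 → met
9. condition 'offers outdoor seating' does not hold → requirement n/a → met
10. health inspection 165 days ago vs limit 120 → not met
Not met: 3, 5, 10

3, 5, 10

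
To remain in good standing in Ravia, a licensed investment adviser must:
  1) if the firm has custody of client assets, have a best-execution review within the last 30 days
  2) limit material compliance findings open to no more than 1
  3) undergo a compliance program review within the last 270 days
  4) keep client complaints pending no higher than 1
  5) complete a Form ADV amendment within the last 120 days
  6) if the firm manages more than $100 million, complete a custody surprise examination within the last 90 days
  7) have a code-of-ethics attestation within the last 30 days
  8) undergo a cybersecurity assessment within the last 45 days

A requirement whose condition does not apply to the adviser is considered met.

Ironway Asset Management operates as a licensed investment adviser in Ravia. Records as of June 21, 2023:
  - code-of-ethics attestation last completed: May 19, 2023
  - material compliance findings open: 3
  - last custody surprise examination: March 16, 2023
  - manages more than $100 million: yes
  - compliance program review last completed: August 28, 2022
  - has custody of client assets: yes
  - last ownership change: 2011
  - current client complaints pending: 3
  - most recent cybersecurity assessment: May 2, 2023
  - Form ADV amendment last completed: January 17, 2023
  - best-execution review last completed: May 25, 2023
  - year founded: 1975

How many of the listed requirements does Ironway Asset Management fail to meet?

1. condition 'has custody of client assets' holds; best-execution review 27 days ago vs limit 30 → met
2. material compliance findings open 3 > 1 → not met
3. compliance program review 297 days ago vs limit 270 → not met
4. client complaints pending 3 > 1 → not met
5. Form ADV amendment 155 days ago vs limit 120 → not met
6. condition 'manages more than $100 million' holds; custody surprise examination 97 days ago vs limit 90 → not met
7. code-of-ethics attestation 33 days ago vs limit 30 → not met
8. cybersecurity assessment 50 days ago vs limit 45 → not met
Not met: 7 of 8

7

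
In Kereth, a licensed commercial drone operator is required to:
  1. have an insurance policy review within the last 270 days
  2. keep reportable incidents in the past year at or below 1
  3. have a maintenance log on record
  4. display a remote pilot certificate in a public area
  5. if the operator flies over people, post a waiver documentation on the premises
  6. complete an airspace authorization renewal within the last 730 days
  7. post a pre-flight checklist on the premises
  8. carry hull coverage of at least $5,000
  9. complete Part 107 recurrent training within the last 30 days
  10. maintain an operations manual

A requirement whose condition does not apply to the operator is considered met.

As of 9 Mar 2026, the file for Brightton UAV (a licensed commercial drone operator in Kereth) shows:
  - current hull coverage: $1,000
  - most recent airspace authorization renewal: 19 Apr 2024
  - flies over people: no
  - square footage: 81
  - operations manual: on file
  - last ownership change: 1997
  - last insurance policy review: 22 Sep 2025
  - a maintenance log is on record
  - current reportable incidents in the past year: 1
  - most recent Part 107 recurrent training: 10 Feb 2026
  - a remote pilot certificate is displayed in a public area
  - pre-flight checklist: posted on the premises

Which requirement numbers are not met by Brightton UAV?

8

1. insurance policy review 168 days ago vs limit 270 → met
2. reportable incidents in the past year 1 ≤ 1 → met
3. maintenance log present → met
4. remote pilot certificate present → met
5. condition 'flies over people' does not hold → requirement n/a → met
6. airspace authorization renewal 689 days ago vs limit 730 → met
7. pre-flight checklist present → met
8. hull coverage $1,000 < $5,000 → not met
9. Part 107 recurrent training 27 days ago vs limit 30 → met
10. operations manual present → met
Not met: 8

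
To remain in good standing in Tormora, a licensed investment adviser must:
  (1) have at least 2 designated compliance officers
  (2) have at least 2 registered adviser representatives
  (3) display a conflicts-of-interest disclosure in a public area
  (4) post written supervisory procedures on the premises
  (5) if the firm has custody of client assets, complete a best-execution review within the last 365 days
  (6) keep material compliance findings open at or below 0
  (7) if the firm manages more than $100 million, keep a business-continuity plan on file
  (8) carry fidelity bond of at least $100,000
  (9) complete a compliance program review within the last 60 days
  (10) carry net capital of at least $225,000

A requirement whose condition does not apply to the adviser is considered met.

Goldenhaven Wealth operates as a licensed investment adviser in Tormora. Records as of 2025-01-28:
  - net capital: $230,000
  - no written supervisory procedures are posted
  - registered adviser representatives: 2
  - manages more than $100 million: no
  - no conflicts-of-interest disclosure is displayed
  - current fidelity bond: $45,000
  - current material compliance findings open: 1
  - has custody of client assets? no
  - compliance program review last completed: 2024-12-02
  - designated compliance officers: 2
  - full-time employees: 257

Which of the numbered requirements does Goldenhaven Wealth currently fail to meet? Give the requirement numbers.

1. designated compliance officers 2 ≥ 2 → met
2. registered adviser representatives 2 ≥ 2 → met
3. conflicts-of-interest disclosure absent → not met
4. written supervisory procedures absent → not met
5. condition 'has custody of client assets' does not hold → requirement n/a → met
6. material compliance findings open 1 > 0 → not met
7. condition 'manages more than $100 million' does not hold → requirement n/a → met
8. fidelity bond $45,000 < $100,000 → not met
9. compliance program review 57 days ago vs limit 60 → met
10. net capital $230,000 ≥ $225,000 → met
Not met: 3, 4, 6, 8

3, 4, 6, 8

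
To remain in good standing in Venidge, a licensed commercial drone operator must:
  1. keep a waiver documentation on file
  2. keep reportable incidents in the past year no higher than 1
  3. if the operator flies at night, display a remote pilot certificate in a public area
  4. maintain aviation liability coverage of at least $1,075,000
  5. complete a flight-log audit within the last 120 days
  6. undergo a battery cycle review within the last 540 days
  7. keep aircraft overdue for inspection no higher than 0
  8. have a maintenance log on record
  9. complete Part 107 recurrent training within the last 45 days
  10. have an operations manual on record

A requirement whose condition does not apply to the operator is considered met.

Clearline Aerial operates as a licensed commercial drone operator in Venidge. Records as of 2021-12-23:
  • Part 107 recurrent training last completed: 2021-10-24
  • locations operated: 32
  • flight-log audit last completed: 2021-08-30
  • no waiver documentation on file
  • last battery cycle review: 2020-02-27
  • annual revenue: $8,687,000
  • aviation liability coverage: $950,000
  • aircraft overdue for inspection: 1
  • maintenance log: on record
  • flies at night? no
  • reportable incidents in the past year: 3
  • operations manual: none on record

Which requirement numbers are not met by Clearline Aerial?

1, 2, 4, 6, 7, 9, 10

1. waiver documentation absent → not met
2. reportable incidents in the past year 3 > 1 → not met
3. condition 'flies at night' does not hold → requirement n/a → met
4. aviation liability coverage $950,000 < $1,075,000 → not met
5. flight-log audit 115 days ago vs limit 120 → met
6. battery cycle review 665 days ago vs limit 540 → not met
7. aircraft overdue for inspection 1 > 0 → not met
8. maintenance log present → met
9. Part 107 recurrent training 60 days ago vs limit 45 → not met
10. operations manual absent → not met
Not met: 1, 2, 4, 6, 7, 9, 10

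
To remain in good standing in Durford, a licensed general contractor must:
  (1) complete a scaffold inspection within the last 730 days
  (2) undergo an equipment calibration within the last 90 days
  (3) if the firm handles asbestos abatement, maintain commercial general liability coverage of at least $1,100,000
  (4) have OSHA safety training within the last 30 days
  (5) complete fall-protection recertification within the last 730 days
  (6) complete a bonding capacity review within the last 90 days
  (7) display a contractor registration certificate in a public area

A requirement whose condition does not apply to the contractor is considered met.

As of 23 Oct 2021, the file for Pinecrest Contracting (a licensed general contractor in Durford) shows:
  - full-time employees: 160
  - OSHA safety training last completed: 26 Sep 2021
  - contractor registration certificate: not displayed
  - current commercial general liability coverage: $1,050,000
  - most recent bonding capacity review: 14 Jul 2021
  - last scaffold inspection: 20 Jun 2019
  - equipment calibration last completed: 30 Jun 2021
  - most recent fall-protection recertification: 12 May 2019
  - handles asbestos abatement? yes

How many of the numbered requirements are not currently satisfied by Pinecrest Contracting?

6

1. scaffold inspection 856 days ago vs limit 730 → not met
2. equipment calibration 115 days ago vs limit 90 → not met
3. condition 'handles asbestos abatement' holds; commercial general liability coverage $1,050,000 < $1,100,000 → not met
4. OSHA safety training 27 days ago vs limit 30 → met
5. fall-protection recertification 895 days ago vs limit 730 → not met
6. bonding capacity review 101 days ago vs limit 90 → not met
7. contractor registration certificate absent → not met
Not met: 6 of 7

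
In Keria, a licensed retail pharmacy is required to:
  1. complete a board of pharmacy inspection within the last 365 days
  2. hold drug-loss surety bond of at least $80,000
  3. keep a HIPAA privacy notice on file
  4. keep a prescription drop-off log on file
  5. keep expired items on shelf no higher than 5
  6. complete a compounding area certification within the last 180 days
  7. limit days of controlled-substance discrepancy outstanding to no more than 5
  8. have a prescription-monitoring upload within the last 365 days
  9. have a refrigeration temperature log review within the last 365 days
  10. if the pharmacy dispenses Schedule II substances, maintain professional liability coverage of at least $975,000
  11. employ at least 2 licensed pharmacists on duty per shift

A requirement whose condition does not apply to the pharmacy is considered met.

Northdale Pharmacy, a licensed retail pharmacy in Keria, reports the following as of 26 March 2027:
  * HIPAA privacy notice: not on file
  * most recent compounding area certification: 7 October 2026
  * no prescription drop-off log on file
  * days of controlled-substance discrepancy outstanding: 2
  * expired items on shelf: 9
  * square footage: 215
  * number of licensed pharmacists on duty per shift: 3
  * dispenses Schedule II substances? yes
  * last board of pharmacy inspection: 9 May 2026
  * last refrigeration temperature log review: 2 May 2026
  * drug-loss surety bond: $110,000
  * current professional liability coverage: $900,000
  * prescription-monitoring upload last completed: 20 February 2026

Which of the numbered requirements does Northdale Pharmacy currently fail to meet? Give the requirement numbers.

3, 4, 5, 8, 10

1. board of pharmacy inspection 321 days ago vs limit 365 → met
2. drug-loss surety bond $110,000 ≥ $80,000 → met
3. HIPAA privacy notice absent → not met
4. prescription drop-off log absent → not met
5. expired items on shelf 9 > 5 → not met
6. compounding area certification 170 days ago vs limit 180 → met
7. days of controlled-substance discrepancy outstanding 2 ≤ 5 → met
8. prescription-monitoring upload 399 days ago vs limit 365 → not met
9. refrigeration temperature log review 328 days ago vs limit 365 → met
10. condition 'dispenses Schedule II substances' holds; professional liability coverage $900,000 < $975,000 → not met
11. licensed pharmacists on duty per shift 3 ≥ 2 → met
Not met: 3, 4, 5, 8, 10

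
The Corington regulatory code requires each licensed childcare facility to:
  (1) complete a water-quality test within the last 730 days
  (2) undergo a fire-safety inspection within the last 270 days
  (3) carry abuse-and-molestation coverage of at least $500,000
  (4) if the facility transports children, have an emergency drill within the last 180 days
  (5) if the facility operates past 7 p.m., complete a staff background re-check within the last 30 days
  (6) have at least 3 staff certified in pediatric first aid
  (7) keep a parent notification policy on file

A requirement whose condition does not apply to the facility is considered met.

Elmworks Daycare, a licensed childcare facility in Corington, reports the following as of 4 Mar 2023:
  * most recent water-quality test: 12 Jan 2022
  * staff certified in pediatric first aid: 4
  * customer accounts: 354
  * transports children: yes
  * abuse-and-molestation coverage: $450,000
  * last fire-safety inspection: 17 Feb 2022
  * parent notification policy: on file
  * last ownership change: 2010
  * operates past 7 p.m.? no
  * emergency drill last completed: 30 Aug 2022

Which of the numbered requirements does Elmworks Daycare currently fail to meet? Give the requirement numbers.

2, 3, 4

1. water-quality test 416 days ago vs limit 730 → met
2. fire-safety inspection 380 days ago vs limit 270 → not met
3. abuse-and-molestation coverage $450,000 < $500,000 → not met
4. condition 'transports children' holds; emergency drill 186 days ago vs limit 180 → not met
5. condition 'operates past 7 p.m.' does not hold → requirement n/a → met
6. staff certified in pediatric first aid 4 ≥ 3 → met
7. parent notification policy present → met
Not met: 2, 3, 4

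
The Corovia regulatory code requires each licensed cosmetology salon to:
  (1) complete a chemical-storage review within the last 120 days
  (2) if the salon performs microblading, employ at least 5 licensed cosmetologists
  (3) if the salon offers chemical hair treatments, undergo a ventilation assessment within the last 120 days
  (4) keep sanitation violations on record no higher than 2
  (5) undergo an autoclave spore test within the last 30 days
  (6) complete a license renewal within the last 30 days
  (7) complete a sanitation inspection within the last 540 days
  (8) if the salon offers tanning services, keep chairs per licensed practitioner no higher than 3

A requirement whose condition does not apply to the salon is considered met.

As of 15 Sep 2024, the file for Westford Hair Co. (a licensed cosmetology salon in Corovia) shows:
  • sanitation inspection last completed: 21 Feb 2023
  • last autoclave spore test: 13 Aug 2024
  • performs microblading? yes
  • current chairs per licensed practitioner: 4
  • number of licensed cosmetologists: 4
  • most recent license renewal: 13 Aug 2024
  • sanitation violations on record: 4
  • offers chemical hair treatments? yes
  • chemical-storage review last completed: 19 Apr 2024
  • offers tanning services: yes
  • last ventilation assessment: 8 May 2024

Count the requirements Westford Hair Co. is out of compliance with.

8

1. chemical-storage review 149 days ago vs limit 120 → not met
2. condition 'performs microblading' holds; licensed cosmetologists 4 < 5 → not met
3. condition 'offers chemical hair treatments' holds; ventilation assessment 130 days ago vs limit 120 → not met
4. sanitation violations on record 4 > 2 → not met
5. autoclave spore test 33 days ago vs limit 30 → not met
6. license renewal 33 days ago vs limit 30 → not met
7. sanitation inspection 572 days ago vs limit 540 → not met
8. condition 'offers tanning services' holds; chairs per licensed practitioner 4 > 3 → not met
Not met: 8 of 8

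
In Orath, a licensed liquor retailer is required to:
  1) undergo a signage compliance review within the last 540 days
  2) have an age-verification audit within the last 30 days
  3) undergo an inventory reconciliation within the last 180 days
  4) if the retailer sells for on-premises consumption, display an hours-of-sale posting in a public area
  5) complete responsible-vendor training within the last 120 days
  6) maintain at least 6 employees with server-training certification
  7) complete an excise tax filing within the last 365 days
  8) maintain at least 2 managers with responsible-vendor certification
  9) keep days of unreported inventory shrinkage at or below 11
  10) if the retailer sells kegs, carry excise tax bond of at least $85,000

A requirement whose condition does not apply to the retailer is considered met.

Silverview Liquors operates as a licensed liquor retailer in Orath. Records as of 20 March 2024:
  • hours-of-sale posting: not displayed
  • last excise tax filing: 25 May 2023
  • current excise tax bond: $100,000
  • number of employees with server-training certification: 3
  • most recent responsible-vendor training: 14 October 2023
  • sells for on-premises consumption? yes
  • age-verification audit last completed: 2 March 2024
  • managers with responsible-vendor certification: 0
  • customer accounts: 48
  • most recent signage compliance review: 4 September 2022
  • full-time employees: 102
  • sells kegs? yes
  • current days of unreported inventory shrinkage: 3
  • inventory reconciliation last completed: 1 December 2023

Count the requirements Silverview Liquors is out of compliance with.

1. signage compliance review 563 days ago vs limit 540 → not met
2. age-verification audit 18 days ago vs limit 30 → met
3. inventory reconciliation 110 days ago vs limit 180 → met
4. condition 'sells for on-premises consumption' holds; hours-of-sale posting absent → not met
5. responsible-vendor training 158 days ago vs limit 120 → not met
6. employees with server-training certification 3 < 6 → not met
7. excise tax filing 300 days ago vs limit 365 → met
8. managers with responsible-vendor certification 0 < 2 → not met
9. days of unreported inventory shrinkage 3 ≤ 11 → met
10. condition 'sells kegs' holds; excise tax bond $100,000 ≥ $85,000 → met
Not met: 5 of 10

5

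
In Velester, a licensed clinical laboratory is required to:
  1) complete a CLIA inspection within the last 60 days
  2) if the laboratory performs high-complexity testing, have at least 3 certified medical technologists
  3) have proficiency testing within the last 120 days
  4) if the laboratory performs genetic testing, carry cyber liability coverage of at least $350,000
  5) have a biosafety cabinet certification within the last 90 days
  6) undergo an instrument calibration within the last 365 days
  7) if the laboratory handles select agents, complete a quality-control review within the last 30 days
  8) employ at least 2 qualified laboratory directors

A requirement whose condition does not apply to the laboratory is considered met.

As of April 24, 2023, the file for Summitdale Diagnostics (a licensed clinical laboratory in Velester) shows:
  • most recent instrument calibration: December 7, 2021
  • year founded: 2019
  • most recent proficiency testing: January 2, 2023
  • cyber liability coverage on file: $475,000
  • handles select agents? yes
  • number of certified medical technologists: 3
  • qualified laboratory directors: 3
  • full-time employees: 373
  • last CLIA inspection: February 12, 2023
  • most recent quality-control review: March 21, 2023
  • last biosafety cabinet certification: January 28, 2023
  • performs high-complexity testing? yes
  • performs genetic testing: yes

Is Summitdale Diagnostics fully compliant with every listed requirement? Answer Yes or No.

1. CLIA inspection 71 days ago vs limit 60 → not met
2. condition 'performs high-complexity testing' holds; certified medical technologists 3 ≥ 3 → met
3. proficiency testing 112 days ago vs limit 120 → met
4. condition 'performs genetic testing' holds; cyber liability coverage $475,000 ≥ $350,000 → met
5. biosafety cabinet certification 86 days ago vs limit 90 → met
6. instrument calibration 503 days ago vs limit 365 → not met
7. condition 'handles select agents' holds; quality-control review 34 days ago vs limit 30 → not met
8. qualified laboratory directors 3 ≥ 2 → met
Not met: 1, 6, 7

No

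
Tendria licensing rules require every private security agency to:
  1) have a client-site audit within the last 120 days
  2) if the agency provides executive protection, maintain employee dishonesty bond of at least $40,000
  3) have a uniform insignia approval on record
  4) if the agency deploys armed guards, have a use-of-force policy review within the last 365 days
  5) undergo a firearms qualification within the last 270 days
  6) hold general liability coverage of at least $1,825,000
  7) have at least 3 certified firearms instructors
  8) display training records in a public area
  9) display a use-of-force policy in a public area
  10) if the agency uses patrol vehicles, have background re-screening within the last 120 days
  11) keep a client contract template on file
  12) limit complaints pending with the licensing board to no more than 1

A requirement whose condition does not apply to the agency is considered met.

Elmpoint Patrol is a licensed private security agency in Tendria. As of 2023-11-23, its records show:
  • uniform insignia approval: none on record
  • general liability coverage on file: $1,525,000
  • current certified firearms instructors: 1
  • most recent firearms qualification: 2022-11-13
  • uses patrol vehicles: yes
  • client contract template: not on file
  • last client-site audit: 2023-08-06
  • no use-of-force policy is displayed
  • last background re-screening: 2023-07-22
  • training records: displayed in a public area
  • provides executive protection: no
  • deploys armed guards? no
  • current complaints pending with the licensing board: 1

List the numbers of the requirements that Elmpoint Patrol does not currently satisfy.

3, 5, 6, 7, 9, 10, 11

1. client-site audit 109 days ago vs limit 120 → met
2. condition 'provides executive protection' does not hold → requirement n/a → met
3. uniform insignia approval absent → not met
4. condition 'deploys armed guards' does not hold → requirement n/a → met
5. firearms qualification 375 days ago vs limit 270 → not met
6. general liability coverage $1,525,000 < $1,825,000 → not met
7. certified firearms instructors 1 < 3 → not met
8. training records present → met
9. use-of-force policy absent → not met
10. condition 'uses patrol vehicles' holds; background re-screening 124 days ago vs limit 120 → not met
11. client contract template absent → not met
12. complaints pending with the licensing board 1 ≤ 1 → met
Not met: 3, 5, 6, 7, 9, 10, 11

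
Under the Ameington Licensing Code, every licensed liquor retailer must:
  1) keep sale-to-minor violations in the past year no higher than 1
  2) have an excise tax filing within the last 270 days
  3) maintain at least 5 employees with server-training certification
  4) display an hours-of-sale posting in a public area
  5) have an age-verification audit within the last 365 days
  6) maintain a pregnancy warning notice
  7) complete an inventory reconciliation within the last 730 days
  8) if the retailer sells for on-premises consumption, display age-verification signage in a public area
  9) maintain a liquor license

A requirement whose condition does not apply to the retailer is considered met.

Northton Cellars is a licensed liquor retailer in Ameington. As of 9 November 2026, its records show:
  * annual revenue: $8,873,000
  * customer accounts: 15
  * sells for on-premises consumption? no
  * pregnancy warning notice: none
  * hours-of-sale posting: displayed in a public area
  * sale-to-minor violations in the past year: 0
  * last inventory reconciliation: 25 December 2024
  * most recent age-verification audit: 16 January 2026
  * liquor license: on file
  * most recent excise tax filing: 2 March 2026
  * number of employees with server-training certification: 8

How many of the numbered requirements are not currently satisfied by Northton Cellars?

1. sale-to-minor violations in the past year 0 ≤ 1 → met
2. excise tax filing 252 days ago vs limit 270 → met
3. employees with server-training certification 8 ≥ 5 → met
4. hours-of-sale posting present → met
5. age-verification audit 297 days ago vs limit 365 → met
6. pregnancy warning notice absent → not met
7. inventory reconciliation 684 days ago vs limit 730 → met
8. condition 'sells for on-premises consumption' does not hold → requirement n/a → met
9. liquor license present → met
Not met: 1 of 9

1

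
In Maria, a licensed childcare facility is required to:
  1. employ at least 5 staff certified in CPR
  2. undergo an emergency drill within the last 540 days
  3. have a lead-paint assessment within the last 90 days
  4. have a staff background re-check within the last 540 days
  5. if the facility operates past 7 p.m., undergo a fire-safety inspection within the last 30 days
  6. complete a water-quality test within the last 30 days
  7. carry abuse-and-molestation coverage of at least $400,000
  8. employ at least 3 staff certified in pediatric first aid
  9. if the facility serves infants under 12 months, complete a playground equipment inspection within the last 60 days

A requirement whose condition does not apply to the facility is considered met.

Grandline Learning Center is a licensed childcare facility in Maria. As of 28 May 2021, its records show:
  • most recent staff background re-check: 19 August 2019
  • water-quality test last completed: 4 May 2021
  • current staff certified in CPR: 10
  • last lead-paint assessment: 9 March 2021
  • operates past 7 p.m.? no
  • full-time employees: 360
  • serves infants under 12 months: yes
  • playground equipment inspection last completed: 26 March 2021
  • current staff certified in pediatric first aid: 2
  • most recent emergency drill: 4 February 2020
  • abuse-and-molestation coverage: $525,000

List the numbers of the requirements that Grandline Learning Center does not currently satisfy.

1. staff certified in CPR 10 ≥ 5 → met
2. emergency drill 479 days ago vs limit 540 → met
3. lead-paint assessment 80 days ago vs limit 90 → met
4. staff background re-check 648 days ago vs limit 540 → not met
5. condition 'operates past 7 p.m.' does not hold → requirement n/a → met
6. water-quality test 24 days ago vs limit 30 → met
7. abuse-and-molestation coverage $525,000 ≥ $400,000 → met
8. staff certified in pediatric first aid 2 < 3 → not met
9. condition 'serves infants under 12 months' holds; playground equipment inspection 63 days ago vs limit 60 → not met
Not met: 4, 8, 9

4, 8, 9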